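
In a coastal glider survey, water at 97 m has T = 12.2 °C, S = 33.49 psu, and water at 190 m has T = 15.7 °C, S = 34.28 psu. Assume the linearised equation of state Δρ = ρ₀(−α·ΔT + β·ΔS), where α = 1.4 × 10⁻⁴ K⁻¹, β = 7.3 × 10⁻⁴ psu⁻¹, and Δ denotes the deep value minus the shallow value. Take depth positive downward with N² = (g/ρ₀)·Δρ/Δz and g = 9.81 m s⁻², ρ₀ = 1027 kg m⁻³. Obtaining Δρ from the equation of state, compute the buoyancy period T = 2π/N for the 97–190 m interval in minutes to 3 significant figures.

ΔT = +3.5 K, ΔS = +0.79 psu (deep − shallow).
Δρ/ρ₀ = −αΔT + βΔS = -4.90 × 10⁻⁴ + 5.767 × 10⁻⁴ = 8.67 × 10⁻⁵, so Δρ ≈ 0.08904 kg m⁻³.
N² = (g/ρ₀)·Δρ/Δz = g·(Δρ/ρ₀)/Δz = 9.81 × 8.67 × 10⁻⁵ / 93 = 9.1455 × 10⁻⁶ s⁻².
N = √(9.1455 × 10⁻⁶) = 3.0242 × 10⁻³ rad s⁻¹ → T = 2π/N = 2.0776 × 10³ s = 34.627 min ≈ 34.6 min.

34.6 min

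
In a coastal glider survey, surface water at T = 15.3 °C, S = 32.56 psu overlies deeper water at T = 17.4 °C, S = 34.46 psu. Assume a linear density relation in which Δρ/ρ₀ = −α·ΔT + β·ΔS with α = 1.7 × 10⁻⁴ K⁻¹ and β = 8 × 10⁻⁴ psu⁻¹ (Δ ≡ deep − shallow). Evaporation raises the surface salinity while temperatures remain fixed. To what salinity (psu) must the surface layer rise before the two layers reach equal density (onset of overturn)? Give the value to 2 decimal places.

34.01 psu

Neutral buoyancy requires −α(T_deep − T_surf) + β(S_deep − S_surf′) = 0.
S_surf′ = S_deep − (α/β)·ΔT = 34.46 − (1.7 × 10⁻⁴/8 × 10⁻⁴)·(+2.1) = 34.0138 psu.
Increase required: 34.0138 − 32.56 = 1.4538 psu.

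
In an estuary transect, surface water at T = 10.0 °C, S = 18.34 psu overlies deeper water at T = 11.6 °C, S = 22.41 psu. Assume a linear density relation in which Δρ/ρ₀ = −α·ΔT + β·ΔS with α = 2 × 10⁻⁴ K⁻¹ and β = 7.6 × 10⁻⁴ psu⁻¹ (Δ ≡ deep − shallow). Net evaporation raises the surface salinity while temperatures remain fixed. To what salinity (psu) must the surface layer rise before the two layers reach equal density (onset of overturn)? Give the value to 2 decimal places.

21.99 psu

Neutral buoyancy requires −α(T_deep − T_surf) + β(S_deep − S_surf′) = 0.
S_surf′ = S_deep − (α/β)·ΔT = 22.41 − (2 × 10⁻⁴/7.6 × 10⁻⁴)·(+1.6) = 21.9889 psu.
Increase required: 21.9889 − 18.34 = 3.6489 psu.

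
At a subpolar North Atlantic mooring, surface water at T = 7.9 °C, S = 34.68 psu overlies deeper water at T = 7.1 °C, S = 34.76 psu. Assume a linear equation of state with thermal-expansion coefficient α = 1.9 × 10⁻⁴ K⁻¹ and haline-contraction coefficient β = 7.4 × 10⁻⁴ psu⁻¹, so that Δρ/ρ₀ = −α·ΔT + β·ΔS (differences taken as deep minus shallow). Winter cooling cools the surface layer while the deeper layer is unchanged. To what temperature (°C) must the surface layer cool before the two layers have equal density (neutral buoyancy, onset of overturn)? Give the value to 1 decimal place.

Neutral buoyancy requires Δρ = 0, i.e. −α(T_deep − T_surf′) + β(S_deep − S_surf) = 0.
T_surf′ = T_deep − (β/α)·ΔS = 7.1 − (7.4 × 10⁻⁴/1.9 × 10⁻⁴)·(+0.08) = 6.788 °C.
Cooling required: 7.9 − (6.788) = 1.112 °C.

6.8 °C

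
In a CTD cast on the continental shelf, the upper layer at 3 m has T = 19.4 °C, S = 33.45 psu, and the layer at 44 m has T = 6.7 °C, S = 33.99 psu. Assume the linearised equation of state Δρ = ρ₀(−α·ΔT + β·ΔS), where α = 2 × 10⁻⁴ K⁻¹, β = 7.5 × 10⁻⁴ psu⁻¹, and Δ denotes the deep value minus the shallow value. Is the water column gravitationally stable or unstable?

stable

ΔT = 6.7 − 19.4 = -12.7 K and ΔS = 33.99 − 33.45 = +0.54 psu (deep − shallow).
−αΔT = 2.54 × 10⁻³; βΔS = 4.05 × 10⁻⁴; sum Δρ/ρ₀ = 2.945 × 10⁻³.
Δρ/ρ₀ > 0, so Δρ > 0: deeper water is denser → statically stable.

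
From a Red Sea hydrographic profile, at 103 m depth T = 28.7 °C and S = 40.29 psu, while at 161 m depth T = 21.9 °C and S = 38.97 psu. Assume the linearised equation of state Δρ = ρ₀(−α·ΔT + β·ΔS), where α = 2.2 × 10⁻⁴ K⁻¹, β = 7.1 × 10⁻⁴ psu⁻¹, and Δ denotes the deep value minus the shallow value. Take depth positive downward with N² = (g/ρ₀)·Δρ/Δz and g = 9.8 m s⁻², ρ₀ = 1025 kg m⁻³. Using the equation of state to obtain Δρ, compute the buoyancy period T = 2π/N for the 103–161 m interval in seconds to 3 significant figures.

ΔT = -6.8 K, ΔS = -1.32 psu (deep − shallow).
Δρ/ρ₀ = −αΔT + βΔS = 1.496 × 10⁻³ − 9.372 × 10⁻⁴ = 5.588 × 10⁻⁴, so Δρ ≈ 0.5728 kg m⁻³.
N² = (g/ρ₀)·Δρ/Δz = g·(Δρ/ρ₀)/Δz = 9.8 × 5.588 × 10⁻⁴ / 58 = 9.4418 × 10⁻⁵ s⁻².
N = √(9.4418 × 10⁻⁵) = 9.7169 × 10⁻³ rad s⁻¹ → T = 2π/N = 646.62 s ≈ 647 s.

647 s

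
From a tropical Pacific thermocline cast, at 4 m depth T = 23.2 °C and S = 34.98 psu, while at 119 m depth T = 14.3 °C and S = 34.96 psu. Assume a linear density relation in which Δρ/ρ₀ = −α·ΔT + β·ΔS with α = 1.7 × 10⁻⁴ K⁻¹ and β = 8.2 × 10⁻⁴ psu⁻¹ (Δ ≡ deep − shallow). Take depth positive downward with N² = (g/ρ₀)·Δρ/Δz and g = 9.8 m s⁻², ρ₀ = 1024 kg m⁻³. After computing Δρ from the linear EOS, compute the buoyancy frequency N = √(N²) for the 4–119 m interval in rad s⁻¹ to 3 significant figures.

0.0113 rad s⁻¹

ΔT = -8.9 K, ΔS = -0.02 psu (deep − shallow).
Δρ/ρ₀ = −αΔT + βΔS = 1.513 × 10⁻³ − 1.64 × 10⁻⁵ = 1.4966 × 10⁻³, so Δρ ≈ 1.533 kg m⁻³.
N² = (g/ρ₀)·Δρ/Δz = g·(Δρ/ρ₀)/Δz = 9.8 × 1.4966 × 10⁻³ / 115 = 1.2754 × 10⁻⁴ s⁻².
N = √(1.2754 × 10⁻⁴) = 0.011293 rad s⁻¹ ≈ 0.0113 rad s⁻¹.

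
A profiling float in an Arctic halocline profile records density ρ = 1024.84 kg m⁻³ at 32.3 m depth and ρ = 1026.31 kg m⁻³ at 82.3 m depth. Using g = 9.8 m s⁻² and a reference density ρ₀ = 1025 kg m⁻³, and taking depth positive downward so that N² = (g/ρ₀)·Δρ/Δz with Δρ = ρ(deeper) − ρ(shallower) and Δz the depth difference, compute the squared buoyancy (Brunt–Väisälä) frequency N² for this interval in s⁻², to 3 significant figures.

Δρ = 1026.31 − 1024.84 = 1.47 kg m⁻³ over Δz = 82.3 − 32.3 = 50 m.
N² = (9.8/1025) × (1.47/50) = 2.8109 × 10⁻⁴ s⁻² ≈ 2.81 × 10⁻⁴ s⁻².

2.81 × 10⁻⁴ s⁻²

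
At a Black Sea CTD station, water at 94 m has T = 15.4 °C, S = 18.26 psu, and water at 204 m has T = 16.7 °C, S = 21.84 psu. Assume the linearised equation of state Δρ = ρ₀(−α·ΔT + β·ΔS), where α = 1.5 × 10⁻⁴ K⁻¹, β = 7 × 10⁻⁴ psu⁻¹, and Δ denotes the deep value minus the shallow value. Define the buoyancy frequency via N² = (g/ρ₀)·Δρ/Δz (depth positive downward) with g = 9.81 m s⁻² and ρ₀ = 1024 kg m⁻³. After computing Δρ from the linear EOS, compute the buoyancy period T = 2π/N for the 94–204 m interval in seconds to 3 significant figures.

438 s

ΔT = +1.3 K, ΔS = +3.58 psu (deep − shallow).
Δρ/ρ₀ = −αΔT + βΔS = -1.95 × 10⁻⁴ + 2.506 × 10⁻³ = 2.311 × 10⁻³, so Δρ ≈ 2.366 kg m⁻³.
N² = (g/ρ₀)·Δρ/Δz = g·(Δρ/ρ₀)/Δz = 9.81 × 2.311 × 10⁻³ / 110 = 2.0610 × 10⁻⁴ s⁻².
N = √(2.0610 × 10⁻⁴) = 0.014356 rad s⁻¹ → T = 2π/N = 437.67 s ≈ 438 s.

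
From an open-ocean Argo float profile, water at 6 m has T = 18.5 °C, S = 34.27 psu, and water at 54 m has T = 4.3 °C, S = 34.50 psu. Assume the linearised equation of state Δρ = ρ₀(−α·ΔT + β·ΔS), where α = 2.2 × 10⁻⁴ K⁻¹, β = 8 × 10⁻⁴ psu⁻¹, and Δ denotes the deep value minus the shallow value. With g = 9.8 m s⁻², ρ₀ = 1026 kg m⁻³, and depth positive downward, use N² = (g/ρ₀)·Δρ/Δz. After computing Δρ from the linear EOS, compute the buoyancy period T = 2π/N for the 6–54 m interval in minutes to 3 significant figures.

ΔT = -14.2 K, ΔS = +0.23 psu (deep − shallow).
Δρ/ρ₀ = −αΔT + βΔS = 3.124 × 10⁻³ + 1.84 × 10⁻⁴ = 3.308 × 10⁻³, so Δρ ≈ 3.394 kg m⁻³.
N² = (g/ρ₀)·Δρ/Δz = g·(Δρ/ρ₀)/Δz = 9.8 × 3.308 × 10⁻³ / 48 = 6.7538 × 10⁻⁴ s⁻².
N = √(6.7538 × 10⁻⁴) = 0.025988 rad s⁻¹ → T = 2π/N = 241.77 s = 4.0295 min ≈ 4.03 min.

4.03 min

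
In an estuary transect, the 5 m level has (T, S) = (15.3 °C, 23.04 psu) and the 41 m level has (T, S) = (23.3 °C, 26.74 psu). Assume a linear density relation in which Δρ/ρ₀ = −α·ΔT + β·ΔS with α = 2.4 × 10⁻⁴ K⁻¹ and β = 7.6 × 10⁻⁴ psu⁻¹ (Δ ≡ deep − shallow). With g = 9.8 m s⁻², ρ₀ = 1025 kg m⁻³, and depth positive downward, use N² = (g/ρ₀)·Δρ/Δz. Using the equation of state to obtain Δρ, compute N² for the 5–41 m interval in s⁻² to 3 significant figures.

ΔT = +8.0 K, ΔS = +3.70 psu (deep − shallow).
Δρ/ρ₀ = −αΔT + βΔS = -1.92 × 10⁻³ + 2.812 × 10⁻³ = 8.92 × 10⁻⁴, so Δρ ≈ 0.9143 kg m⁻³.
N² = (g/ρ₀)·Δρ/Δz = g·(Δρ/ρ₀)/Δz = 9.8 × 8.92 × 10⁻⁴ / 36 = 2.4282 × 10⁻⁴ s⁻² ≈ 2.43 × 10⁻⁴ s⁻².

2.43 × 10⁻⁴ s⁻²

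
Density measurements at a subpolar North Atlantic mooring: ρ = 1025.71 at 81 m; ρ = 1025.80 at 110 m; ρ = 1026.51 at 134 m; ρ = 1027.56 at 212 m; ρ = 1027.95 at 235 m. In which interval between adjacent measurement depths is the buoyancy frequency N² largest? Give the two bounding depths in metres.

Compute the density gradient over each adjacent pair:
  81–110 m: Δρ/Δz = 0.09/29 = 3.1 × 10⁻³ kg m⁻⁴
  110–134 m: Δρ/Δz = 0.71/24 = 0.030 kg m⁻⁴
  134–212 m: Δρ/Δz = 1.05/78 = 0.013 kg m⁻⁴
  212–235 m: Δρ/Δz = 0.39/23 = 0.017 kg m⁻⁴
The largest gradient is in the 110–134 m interval — the pycnocline.

110–134 m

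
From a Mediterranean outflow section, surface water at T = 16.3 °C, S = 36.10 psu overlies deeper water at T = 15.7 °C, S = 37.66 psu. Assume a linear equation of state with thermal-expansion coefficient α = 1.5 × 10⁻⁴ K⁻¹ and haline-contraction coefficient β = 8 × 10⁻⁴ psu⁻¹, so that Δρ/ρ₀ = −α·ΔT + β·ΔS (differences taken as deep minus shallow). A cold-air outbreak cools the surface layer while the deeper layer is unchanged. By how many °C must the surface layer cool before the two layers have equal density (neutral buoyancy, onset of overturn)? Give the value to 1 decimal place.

8.9 °C

Neutral buoyancy requires Δρ = 0, i.e. −α(T_deep − T_surf′) + β(S_deep − S_surf) = 0.
T_surf′ = T_deep − (β/α)·ΔS = 15.7 − (8 × 10⁻⁴/1.5 × 10⁻⁴)·(+1.56) = 7.380 °C.
Cooling required: 16.3 − (7.380) = 8.920 °C.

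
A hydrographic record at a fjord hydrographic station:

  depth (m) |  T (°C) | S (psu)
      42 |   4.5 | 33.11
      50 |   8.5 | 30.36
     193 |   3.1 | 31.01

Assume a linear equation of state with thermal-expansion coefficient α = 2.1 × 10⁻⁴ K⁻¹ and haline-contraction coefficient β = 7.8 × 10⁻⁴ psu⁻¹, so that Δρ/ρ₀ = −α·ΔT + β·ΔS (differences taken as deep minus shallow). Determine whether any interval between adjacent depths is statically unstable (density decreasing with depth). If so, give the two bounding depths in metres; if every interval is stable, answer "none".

Evaluate Δρ/ρ₀ = −αΔT + βΔS across each adjacent pair:
  42–50 m: −αΔT+βΔS = −(2.1 × 10⁻⁴)(+4.0)+(7.8 × 10⁻⁴)(-2.75) = -3.0 × 10⁻³ → UNSTABLE
  50–193 m: −αΔT+βΔS = −(2.1 × 10⁻⁴)(-5.4)+(7.8 × 10⁻⁴)(+0.65) = 1.6 × 10⁻³ → stable
The 42–50 m interval has Δρ < 0: lighter water underlies denser water.

42–50 m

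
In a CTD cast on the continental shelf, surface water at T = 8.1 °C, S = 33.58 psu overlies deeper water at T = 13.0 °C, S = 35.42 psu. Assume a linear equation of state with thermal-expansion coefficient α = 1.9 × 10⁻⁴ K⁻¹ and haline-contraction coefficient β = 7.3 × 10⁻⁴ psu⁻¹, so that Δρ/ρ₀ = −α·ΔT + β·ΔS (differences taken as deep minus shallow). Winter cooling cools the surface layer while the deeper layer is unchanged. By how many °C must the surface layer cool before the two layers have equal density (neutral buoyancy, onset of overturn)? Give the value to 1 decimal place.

2.2 °C

Neutral buoyancy requires Δρ = 0, i.e. −α(T_deep − T_surf′) + β(S_deep − S_surf) = 0.
T_surf′ = T_deep − (β/α)·ΔS = 13.0 − (7.3 × 10⁻⁴/1.9 × 10⁻⁴)·(+1.84) = 5.931 °C.
Cooling required: 8.1 − (5.931) = 2.169 °C.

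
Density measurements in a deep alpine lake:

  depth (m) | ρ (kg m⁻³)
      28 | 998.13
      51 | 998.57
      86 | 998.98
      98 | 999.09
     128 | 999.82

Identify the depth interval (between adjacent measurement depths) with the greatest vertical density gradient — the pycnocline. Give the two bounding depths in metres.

Compute the density gradient over each adjacent pair:
  28–51 m: Δρ/Δz = 0.44/23 = 0.019 kg m⁻⁴
  51–86 m: Δρ/Δz = 0.41/35 = 0.012 kg m⁻⁴
  86–98 m: Δρ/Δz = 0.11/12 = 9.2 × 10⁻³ kg m⁻⁴
  98–128 m: Δρ/Δz = 0.73/30 = 0.024 kg m⁻⁴
The largest gradient is in the 98–128 m interval — the pycnocline.

98–128 m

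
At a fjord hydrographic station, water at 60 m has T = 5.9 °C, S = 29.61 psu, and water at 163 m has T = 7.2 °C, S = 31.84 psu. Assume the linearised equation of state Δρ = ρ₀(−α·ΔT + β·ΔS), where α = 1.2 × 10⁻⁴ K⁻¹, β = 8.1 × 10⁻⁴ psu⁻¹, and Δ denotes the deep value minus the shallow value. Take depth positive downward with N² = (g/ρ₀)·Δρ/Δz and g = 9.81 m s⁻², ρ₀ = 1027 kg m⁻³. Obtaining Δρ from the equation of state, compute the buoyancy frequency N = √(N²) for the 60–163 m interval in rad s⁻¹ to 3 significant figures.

ΔT = +1.3 K, ΔS = +2.23 psu (deep − shallow).
Δρ/ρ₀ = −αΔT + βΔS = -1.56 × 10⁻⁴ + 1.8063 × 10⁻³ = 1.6503 × 10⁻³, so Δρ ≈ 1.695 kg m⁻³.
N² = (g/ρ₀)·Δρ/Δz = g·(Δρ/ρ₀)/Δz = 9.81 × 1.6503 × 10⁻³ / 103 = 1.5718 × 10⁻⁴ s⁻².
N = √(1.5718 × 10⁻⁴) = 0.012537 rad s⁻¹ ≈ 0.0125 rad s⁻¹.

0.0125 rad s⁻¹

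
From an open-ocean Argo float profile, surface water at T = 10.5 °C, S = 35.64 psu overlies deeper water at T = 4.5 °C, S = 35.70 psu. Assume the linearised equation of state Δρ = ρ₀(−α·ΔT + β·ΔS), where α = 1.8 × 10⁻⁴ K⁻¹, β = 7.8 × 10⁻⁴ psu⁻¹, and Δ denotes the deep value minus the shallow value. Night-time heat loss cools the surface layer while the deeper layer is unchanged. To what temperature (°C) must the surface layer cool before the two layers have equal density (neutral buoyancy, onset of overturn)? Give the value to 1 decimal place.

Neutral buoyancy requires Δρ = 0, i.e. −α(T_deep − T_surf′) + β(S_deep − S_surf) = 0.
T_surf′ = T_deep − (β/α)·ΔS = 4.5 − (7.8 × 10⁻⁴/1.8 × 10⁻⁴)·(+0.06) = 4.240 °C.
Cooling required: 10.5 − (4.240) = 6.260 °C.

4.2 °C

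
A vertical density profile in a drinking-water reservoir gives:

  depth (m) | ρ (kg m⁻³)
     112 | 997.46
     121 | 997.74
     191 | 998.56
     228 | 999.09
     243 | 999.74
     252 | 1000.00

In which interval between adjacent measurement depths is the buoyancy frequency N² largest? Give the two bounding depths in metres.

Compute the density gradient over each adjacent pair:
  112–121 m: Δρ/Δz = 0.28/9 = 0.031 kg m⁻⁴
  121–191 m: Δρ/Δz = 0.82/70 = 0.012 kg m⁻⁴
  191–228 m: Δρ/Δz = 0.53/37 = 0.014 kg m⁻⁴
  228–243 m: Δρ/Δz = 0.65/15 = 0.043 kg m⁻⁴
  243–252 m: Δρ/Δz = 0.26/9 = 0.029 kg m⁻⁴
The largest gradient is in the 228–243 m interval — the pycnocline.

228–243 m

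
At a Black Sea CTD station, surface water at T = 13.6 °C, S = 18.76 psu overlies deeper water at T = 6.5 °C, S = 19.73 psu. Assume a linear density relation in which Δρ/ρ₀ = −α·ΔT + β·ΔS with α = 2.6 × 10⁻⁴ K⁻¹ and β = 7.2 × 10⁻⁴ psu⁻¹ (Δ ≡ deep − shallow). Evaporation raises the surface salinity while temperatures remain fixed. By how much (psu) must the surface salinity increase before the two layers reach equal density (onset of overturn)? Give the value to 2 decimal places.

Neutral buoyancy requires −α(T_deep − T_surf) + β(S_deep − S_surf′) = 0.
S_surf′ = S_deep − (α/β)·ΔT = 19.73 − (2.6 × 10⁻⁴/7.2 × 10⁻⁴)·(-7.1) = 22.2939 psu.
Increase required: 22.2939 − 18.76 = 3.5339 psu.

3.53 psu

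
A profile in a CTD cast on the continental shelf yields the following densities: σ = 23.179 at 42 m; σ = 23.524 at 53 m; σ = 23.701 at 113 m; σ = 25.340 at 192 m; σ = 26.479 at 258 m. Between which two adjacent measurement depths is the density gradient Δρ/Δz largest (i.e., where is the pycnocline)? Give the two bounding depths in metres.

42–53 m

Compute the density gradient over each adjacent pair:
  42–53 m: Δρ/Δz = 0.345/11 = 0.031 kg m⁻⁴
  53–113 m: Δρ/Δz = 0.177/60 = 2.9 × 10⁻³ kg m⁻⁴
  113–192 m: Δρ/Δz = 1.639/79 = 0.021 kg m⁻⁴
  192–258 m: Δρ/Δz = 1.139/66 = 0.017 kg m⁻⁴
The largest gradient is in the 42–53 m interval — the pycnocline.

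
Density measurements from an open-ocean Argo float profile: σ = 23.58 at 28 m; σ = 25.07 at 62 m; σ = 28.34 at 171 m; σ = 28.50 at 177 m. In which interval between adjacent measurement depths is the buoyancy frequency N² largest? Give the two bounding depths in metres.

Compute the density gradient over each adjacent pair:
  28–62 m: Δρ/Δz = 1.49/34 = 0.044 kg m⁻⁴
  62–171 m: Δρ/Δz = 3.27/109 = 0.030 kg m⁻⁴
  171–177 m: Δρ/Δz = 0.16/6 = 0.027 kg m⁻⁴
The largest gradient is in the 28–62 m interval — the pycnocline.

28–62 m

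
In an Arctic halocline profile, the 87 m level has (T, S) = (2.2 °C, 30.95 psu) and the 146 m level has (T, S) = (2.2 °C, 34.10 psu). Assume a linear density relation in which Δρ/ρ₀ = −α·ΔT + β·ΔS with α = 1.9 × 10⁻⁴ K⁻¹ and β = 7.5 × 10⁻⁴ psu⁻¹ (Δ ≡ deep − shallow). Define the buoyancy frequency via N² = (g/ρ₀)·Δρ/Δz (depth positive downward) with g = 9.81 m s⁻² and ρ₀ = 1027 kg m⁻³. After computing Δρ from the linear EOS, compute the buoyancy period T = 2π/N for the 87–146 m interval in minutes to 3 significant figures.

ΔT = +0.0 K, ΔS = +3.15 psu (deep − shallow).
Δρ/ρ₀ = −αΔT + βΔS = 0 + 2.3625 × 10⁻³ = 2.3625 × 10⁻³, so Δρ ≈ 2.426 kg m⁻³.
N² = (g/ρ₀)·Δρ/Δz = g·(Δρ/ρ₀)/Δz = 9.81 × 2.3625 × 10⁻³ / 59 = 3.9282 × 10⁻⁴ s⁻².
N = √(3.9282 × 10⁻⁴) = 0.019820 rad s⁻¹ → T = 2π/N = 317.01 s = 5.2835 min ≈ 5.28 min.

5.28 min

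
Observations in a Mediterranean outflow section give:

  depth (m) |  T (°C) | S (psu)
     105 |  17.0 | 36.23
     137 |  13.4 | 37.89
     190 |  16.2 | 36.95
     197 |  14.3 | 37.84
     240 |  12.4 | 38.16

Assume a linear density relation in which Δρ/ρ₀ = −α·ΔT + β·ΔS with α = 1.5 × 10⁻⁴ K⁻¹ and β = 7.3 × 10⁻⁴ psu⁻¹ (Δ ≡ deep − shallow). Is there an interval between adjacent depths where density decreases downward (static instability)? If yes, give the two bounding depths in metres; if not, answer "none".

137–190 m

Evaluate Δρ/ρ₀ = −αΔT + βΔS across each adjacent pair:
  105–137 m: −αΔT+βΔS = −(1.5 × 10⁻⁴)(-3.6)+(7.3 × 10⁻⁴)(+1.66) = 1.8 × 10⁻³ → stable
  137–190 m: −αΔT+βΔS = −(1.5 × 10⁻⁴)(+2.8)+(7.3 × 10⁻⁴)(-0.94) = -1.1 × 10⁻³ → UNSTABLE
  190–197 m: −αΔT+βΔS = −(1.5 × 10⁻⁴)(-1.9)+(7.3 × 10⁻⁴)(+0.89) = 9.3 × 10⁻⁴ → stable
  197–240 m: −αΔT+βΔS = −(1.5 × 10⁻⁴)(-1.9)+(7.3 × 10⁻⁴)(+0.32) = 5.2 × 10⁻⁴ → stable
The 137–190 m interval has Δρ < 0: lighter water underlies denser water.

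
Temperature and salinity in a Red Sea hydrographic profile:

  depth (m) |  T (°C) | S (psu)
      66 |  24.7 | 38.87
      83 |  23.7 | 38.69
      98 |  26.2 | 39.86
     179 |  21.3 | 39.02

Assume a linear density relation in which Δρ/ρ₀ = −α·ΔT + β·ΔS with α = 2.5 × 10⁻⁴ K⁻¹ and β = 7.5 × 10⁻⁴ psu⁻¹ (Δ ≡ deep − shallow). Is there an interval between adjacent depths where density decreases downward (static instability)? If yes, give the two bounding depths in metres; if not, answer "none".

Evaluate Δρ/ρ₀ = −αΔT + βΔS across each adjacent pair:
  66–83 m: −αΔT+βΔS = −(2.5 × 10⁻⁴)(-1.0)+(7.5 × 10⁻⁴)(-0.18) = 1.2 × 10⁻⁴ → stable
  83–98 m: −αΔT+βΔS = −(2.5 × 10⁻⁴)(+2.5)+(7.5 × 10⁻⁴)(+1.17) = 2.5 × 10⁻⁴ → stable
  98–179 m: −αΔT+βΔS = −(2.5 × 10⁻⁴)(-4.9)+(7.5 × 10⁻⁴)(-0.84) = 6.0 × 10⁻⁴ → stable
Every interval has Δρ > 0: the column is stably stratified throughout.

none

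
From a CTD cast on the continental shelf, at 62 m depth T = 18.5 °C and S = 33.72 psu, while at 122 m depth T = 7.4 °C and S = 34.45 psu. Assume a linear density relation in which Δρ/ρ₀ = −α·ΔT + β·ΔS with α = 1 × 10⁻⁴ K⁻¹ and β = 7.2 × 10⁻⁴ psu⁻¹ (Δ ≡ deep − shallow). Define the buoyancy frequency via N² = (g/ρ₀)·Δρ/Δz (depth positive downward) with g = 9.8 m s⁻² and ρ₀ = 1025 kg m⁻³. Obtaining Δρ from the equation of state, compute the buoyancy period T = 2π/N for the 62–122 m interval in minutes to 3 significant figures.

ΔT = -11.1 K, ΔS = +0.73 psu (deep − shallow).
Δρ/ρ₀ = −αΔT + βΔS = 1.11 × 10⁻³ + 5.256 × 10⁻⁴ = 1.6356 × 10⁻³, so Δρ ≈ 1.676 kg m⁻³.
N² = (g/ρ₀)·Δρ/Δz = g·(Δρ/ρ₀)/Δz = 9.8 × 1.6356 × 10⁻³ / 60 = 2.6715 × 10⁻⁴ s⁻².
N = √(2.6715 × 10⁻⁴) = 0.016345 rad s⁻¹ → T = 2π/N = 384.41 s = 6.4068 min ≈ 6.41 min.

6.41 min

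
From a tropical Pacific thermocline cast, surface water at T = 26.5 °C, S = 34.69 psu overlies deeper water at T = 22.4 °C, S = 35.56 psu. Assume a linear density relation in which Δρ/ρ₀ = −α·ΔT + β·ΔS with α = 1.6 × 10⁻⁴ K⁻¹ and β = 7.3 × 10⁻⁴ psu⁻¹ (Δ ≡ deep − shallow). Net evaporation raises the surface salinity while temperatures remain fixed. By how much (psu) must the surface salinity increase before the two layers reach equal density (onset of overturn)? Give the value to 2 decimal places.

Neutral buoyancy requires −α(T_deep − T_surf) + β(S_deep − S_surf′) = 0.
S_surf′ = S_deep − (α/β)·ΔT = 35.56 − (1.6 × 10⁻⁴/7.3 × 10⁻⁴)·(-4.1) = 36.4586 psu.
Increase required: 36.4586 − 34.69 = 1.7686 psu.

1.77 psu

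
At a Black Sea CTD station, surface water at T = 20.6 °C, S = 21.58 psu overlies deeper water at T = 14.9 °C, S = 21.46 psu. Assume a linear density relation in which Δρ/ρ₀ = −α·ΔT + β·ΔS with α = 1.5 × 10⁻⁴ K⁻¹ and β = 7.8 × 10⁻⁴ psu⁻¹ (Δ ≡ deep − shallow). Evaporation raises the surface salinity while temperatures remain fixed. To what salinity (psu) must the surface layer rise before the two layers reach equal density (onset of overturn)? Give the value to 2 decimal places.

Neutral buoyancy requires −α(T_deep − T_surf) + β(S_deep − S_surf′) = 0.
S_surf′ = S_deep − (α/β)·ΔT = 21.46 − (1.5 × 10⁻⁴/7.8 × 10⁻⁴)·(-5.7) = 22.5562 psu.
Increase required: 22.5562 − 21.58 = 0.9762 psu.

22.56 psu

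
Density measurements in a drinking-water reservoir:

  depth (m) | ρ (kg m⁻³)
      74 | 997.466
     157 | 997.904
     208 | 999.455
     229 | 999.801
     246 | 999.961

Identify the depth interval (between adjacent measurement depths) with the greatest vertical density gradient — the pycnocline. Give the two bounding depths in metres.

Compute the density gradient over each adjacent pair:
  74–157 m: Δρ/Δz = 0.438/83 = 5.3 × 10⁻³ kg m⁻⁴
  157–208 m: Δρ/Δz = 1.551/51 = 0.030 kg m⁻⁴
  208–229 m: Δρ/Δz = 0.346/21 = 0.016 kg m⁻⁴
  229–246 m: Δρ/Δz = 0.160/17 = 9.4 × 10⁻³ kg m⁻⁴
The largest gradient is in the 157–208 m interval — the pycnocline.

157–208 m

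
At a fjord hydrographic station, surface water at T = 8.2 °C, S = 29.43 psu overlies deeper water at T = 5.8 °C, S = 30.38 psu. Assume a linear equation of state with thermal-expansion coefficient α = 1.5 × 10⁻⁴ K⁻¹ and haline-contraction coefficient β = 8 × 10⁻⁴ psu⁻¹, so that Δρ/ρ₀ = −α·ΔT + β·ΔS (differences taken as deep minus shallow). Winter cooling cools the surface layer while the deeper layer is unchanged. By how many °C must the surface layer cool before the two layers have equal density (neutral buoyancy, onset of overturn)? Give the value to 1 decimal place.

Neutral buoyancy requires Δρ = 0, i.e. −α(T_deep − T_surf′) + β(S_deep − S_surf) = 0.
T_surf′ = T_deep − (β/α)·ΔS = 5.8 − (8 × 10⁻⁴/1.5 × 10⁻⁴)·(+0.95) = 0.733 °C.
Cooling required: 8.2 − (0.733) = 7.467 °C.

7.5 °C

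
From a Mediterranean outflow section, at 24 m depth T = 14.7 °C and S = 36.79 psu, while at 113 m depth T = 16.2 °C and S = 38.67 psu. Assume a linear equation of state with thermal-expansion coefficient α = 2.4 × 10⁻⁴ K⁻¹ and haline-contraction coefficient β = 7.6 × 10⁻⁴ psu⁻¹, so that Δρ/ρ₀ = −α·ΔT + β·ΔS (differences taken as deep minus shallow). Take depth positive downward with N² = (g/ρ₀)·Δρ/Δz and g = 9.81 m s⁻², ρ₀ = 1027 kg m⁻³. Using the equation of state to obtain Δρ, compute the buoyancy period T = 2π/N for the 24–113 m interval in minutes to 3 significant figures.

ΔT = +1.5 K, ΔS = +1.88 psu (deep − shallow).
Δρ/ρ₀ = −αΔT + βΔS = -3.60 × 10⁻⁴ + 1.4288 × 10⁻³ = 1.0688 × 10⁻³, so Δρ ≈ 1.098 kg m⁻³.
N² = (g/ρ₀)·Δρ/Δz = g·(Δρ/ρ₀)/Δz = 9.81 × 1.0688 × 10⁻³ / 89 = 1.1781 × 10⁻⁴ s⁻².
N = √(1.1781 × 10⁻⁴) = 0.010854 rad s⁻¹ → T = 2π/N = 578.88 s = 9.6480 min ≈ 9.65 min.

9.65 min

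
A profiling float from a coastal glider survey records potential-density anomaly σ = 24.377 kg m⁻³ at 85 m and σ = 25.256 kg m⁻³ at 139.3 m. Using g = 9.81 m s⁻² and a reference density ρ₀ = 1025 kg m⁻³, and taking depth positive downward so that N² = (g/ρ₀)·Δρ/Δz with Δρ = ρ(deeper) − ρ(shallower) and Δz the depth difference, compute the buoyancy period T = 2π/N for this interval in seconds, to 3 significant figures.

Δρ = 1025.256 − 1024.377 = 0.879 kg m⁻³ over Δz = 139.3 − 85 = 54.3 m.
N² = (9.81/1025) × (0.879/54.3) = 1.5493 × 10⁻⁴ s⁻².
N = √(1.5493 × 10⁻⁴) = 0.012447 rad s⁻¹, so T = 2π/N = 504.80 s ≈ 505 s.

505 s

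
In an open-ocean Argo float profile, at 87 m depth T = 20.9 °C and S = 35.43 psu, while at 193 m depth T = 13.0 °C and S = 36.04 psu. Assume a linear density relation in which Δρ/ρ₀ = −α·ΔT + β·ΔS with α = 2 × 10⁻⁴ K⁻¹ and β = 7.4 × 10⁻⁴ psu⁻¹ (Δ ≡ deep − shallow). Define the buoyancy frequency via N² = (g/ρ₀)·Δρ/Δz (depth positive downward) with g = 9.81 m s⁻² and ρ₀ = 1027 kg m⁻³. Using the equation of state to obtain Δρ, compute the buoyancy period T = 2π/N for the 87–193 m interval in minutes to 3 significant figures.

ΔT = -7.9 K, ΔS = +0.61 psu (deep − shallow).
Δρ/ρ₀ = −αΔT + βΔS = 1.58 × 10⁻³ + 4.514 × 10⁻⁴ = 2.0314 × 10⁻³, so Δρ ≈ 2.086 kg m⁻³.
N² = (g/ρ₀)·Δρ/Δz = g·(Δρ/ρ₀)/Δz = 9.81 × 2.0314 × 10⁻³ / 106 = 1.8800 × 10⁻⁴ s⁻².
N = √(1.8800 × 10⁻⁴) = 0.013711 rad s⁻¹ → T = 2π/N = 458.26 s = 7.6377 min ≈ 7.64 min.

7.64 min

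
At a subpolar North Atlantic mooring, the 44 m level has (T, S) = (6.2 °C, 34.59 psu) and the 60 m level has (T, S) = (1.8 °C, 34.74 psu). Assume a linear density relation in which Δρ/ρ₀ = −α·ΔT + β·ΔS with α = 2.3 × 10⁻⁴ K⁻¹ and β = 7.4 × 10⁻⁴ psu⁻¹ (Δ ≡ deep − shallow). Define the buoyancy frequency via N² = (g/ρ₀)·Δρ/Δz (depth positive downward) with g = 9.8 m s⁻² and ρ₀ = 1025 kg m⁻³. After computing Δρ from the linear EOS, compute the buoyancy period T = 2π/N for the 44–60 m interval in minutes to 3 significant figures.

3.99 min

ΔT = -4.4 K, ΔS = +0.15 psu (deep − shallow).
Δρ/ρ₀ = −αΔT + βΔS = 1.012 × 10⁻³ + 1.11 × 10⁻⁴ = 1.123 × 10⁻³, so Δρ ≈ 1.151 kg m⁻³.
N² = (g/ρ₀)·Δρ/Δz = g·(Δρ/ρ₀)/Δz = 9.8 × 1.123 × 10⁻³ / 16 = 6.8784 × 10⁻⁴ s⁻².
N = √(6.8784 × 10⁻⁴) = 0.026227 rad s⁻¹ → T = 2π/N = 239.57 s = 3.9928 min ≈ 3.99 min.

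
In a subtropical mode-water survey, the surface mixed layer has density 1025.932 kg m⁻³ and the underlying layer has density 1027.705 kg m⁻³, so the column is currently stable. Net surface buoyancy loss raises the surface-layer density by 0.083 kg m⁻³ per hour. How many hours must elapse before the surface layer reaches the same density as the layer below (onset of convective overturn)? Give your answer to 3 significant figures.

21.4 hours

Density deficit of the surface layer: 1027.705 − 1025.932 = 1.773 kg m⁻³.
Required change = 1.773 / 0.083 = 21.4 hours.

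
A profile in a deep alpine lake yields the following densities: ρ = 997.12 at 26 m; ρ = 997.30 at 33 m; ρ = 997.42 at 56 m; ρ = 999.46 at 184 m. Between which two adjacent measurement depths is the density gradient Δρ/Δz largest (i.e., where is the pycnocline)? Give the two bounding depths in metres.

26–33 m

Compute the density gradient over each adjacent pair:
  26–33 m: Δρ/Δz = 0.18/7 = 0.026 kg m⁻⁴
  33–56 m: Δρ/Δz = 0.12/23 = 5.2 × 10⁻³ kg m⁻⁴
  56–184 m: Δρ/Δz = 2.04/128 = 0.016 kg m⁻⁴
The largest gradient is in the 26–33 m interval — the pycnocline.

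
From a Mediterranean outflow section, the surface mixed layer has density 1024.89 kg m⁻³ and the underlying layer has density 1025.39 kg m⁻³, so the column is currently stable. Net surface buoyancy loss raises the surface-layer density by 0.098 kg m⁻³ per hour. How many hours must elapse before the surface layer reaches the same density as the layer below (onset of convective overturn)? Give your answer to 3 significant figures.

5.10 hours

Density deficit of the surface layer: 1025.39 − 1024.89 = 0.5 kg m⁻³.
Required change = 0.5 / 0.098 = 5.10 hours.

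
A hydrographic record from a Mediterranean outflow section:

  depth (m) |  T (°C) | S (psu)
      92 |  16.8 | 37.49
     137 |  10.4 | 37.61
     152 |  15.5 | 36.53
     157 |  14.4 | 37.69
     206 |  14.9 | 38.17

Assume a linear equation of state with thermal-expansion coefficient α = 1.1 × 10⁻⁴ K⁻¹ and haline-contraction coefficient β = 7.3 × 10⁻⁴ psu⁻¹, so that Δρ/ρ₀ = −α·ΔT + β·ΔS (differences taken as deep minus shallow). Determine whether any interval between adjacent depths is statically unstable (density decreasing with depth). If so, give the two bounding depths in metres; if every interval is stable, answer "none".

Evaluate Δρ/ρ₀ = −αΔT + βΔS across each adjacent pair:
  92–137 m: −αΔT+βΔS = −(1.1 × 10⁻⁴)(-6.4)+(7.3 × 10⁻⁴)(+0.12) = 7.9 × 10⁻⁴ → stable
  137–152 m: −αΔT+βΔS = −(1.1 × 10⁻⁴)(+5.1)+(7.3 × 10⁻⁴)(-1.08) = -1.3 × 10⁻³ → UNSTABLE
  152–157 m: −αΔT+βΔS = −(1.1 × 10⁻⁴)(-1.1)+(7.3 × 10⁻⁴)(+1.16) = 9.7 × 10⁻⁴ → stable
  157–206 m: −αΔT+βΔS = −(1.1 × 10⁻⁴)(+0.5)+(7.3 × 10⁻⁴)(+0.48) = 3.0 × 10⁻⁴ → stable
The 137–152 m interval has Δρ < 0: lighter water underlies denser water.

137–152 m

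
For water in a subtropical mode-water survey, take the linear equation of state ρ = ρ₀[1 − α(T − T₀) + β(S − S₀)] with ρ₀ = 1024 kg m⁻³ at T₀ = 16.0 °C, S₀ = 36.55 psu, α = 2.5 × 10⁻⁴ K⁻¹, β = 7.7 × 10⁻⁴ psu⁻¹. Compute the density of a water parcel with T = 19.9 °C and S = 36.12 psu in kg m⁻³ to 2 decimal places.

T − T₀ = +3.9 K, S − S₀ = -0.43 psu.
Bracket = 1 − α·(+3.9) + β·(-0.43) = 1 + (-1.3061 × 10⁻³) = 0.9986939.
ρ = 1024 × 0.9986939 = 1022.66 kg m⁻³.

1022.66 kg m⁻³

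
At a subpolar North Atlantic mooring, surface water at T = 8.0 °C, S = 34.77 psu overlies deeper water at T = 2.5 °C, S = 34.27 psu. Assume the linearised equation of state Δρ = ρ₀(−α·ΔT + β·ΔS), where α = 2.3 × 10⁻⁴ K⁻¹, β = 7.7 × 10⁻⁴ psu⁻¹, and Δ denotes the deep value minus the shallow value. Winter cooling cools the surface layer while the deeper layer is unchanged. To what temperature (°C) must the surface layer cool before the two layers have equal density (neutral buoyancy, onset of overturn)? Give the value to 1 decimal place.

Neutral buoyancy requires Δρ = 0, i.e. −α(T_deep − T_surf′) + β(S_deep − S_surf) = 0.
T_surf′ = T_deep − (β/α)·ΔS = 2.5 − (7.7 × 10⁻⁴/2.3 × 10⁻⁴)·(-0.50) = 4.174 °C.
Cooling required: 8.0 − (4.174) = 3.826 °C.

4.2 °C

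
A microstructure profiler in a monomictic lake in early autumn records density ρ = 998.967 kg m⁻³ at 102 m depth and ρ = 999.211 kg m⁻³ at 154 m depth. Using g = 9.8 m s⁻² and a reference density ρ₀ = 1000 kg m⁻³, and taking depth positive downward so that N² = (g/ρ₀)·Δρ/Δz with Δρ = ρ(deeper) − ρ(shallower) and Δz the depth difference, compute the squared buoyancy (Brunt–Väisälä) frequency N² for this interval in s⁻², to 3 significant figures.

Δρ = 999.211 − 998.967 = 0.244 kg m⁻³ over Δz = 154 − 102 = 52 m.
N² = (9.8/1000) × (0.244/52) = 4.5985 × 10⁻⁵ s⁻² ≈ 4.60 × 10⁻⁵ s⁻².

4.60 × 10⁻⁵ s⁻²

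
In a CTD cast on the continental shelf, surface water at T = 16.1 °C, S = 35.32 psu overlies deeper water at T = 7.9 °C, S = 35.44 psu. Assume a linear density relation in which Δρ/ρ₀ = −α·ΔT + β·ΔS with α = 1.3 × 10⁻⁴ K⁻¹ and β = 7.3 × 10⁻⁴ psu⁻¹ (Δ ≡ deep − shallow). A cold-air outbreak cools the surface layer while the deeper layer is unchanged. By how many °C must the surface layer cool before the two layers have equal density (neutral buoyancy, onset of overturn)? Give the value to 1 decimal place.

8.9 °C

Neutral buoyancy requires Δρ = 0, i.e. −α(T_deep − T_surf′) + β(S_deep − S_surf) = 0.
T_surf′ = T_deep − (β/α)·ΔS = 7.9 − (7.3 × 10⁻⁴/1.3 × 10⁻⁴)·(+0.12) = 7.226 °C.
Cooling required: 16.1 − (7.226) = 8.874 °C.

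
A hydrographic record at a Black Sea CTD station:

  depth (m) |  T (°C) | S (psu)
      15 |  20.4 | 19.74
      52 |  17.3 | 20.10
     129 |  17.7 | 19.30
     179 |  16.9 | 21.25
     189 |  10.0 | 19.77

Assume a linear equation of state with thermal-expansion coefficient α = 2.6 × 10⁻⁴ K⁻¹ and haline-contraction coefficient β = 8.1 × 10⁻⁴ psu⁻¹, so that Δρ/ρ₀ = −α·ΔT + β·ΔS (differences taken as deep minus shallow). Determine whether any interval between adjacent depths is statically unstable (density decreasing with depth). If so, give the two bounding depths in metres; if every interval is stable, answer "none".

52–129 m

Evaluate Δρ/ρ₀ = −αΔT + βΔS across each adjacent pair:
  15–52 m: −αΔT+βΔS = −(2.6 × 10⁻⁴)(-3.1)+(8.1 × 10⁻⁴)(+0.36) = 1.1 × 10⁻³ → stable
  52–129 m: −αΔT+βΔS = −(2.6 × 10⁻⁴)(+0.4)+(8.1 × 10⁻⁴)(-0.80) = -7.5 × 10⁻⁴ → UNSTABLE
  129–179 m: −αΔT+βΔS = −(2.6 × 10⁻⁴)(-0.8)+(8.1 × 10⁻⁴)(+1.95) = 1.8 × 10⁻³ → stable
  179–189 m: −αΔT+βΔS = −(2.6 × 10⁻⁴)(-6.9)+(8.1 × 10⁻⁴)(-1.48) = 6.0 × 10⁻⁴ → stable
The 52–129 m interval has Δρ < 0: lighter water underlies denser water.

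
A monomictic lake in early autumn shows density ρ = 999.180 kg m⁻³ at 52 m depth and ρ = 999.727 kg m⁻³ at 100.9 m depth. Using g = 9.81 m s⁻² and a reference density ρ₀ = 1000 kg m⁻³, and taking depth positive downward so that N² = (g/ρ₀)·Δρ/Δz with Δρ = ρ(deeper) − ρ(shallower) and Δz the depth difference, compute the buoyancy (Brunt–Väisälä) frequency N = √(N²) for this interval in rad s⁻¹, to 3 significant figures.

Δρ = 999.727 − 999.180 = 0.547 kg m⁻³ over Δz = 100.9 − 52 = 48.9 m.
N² = (9.81/1000) × (0.547/48.9) = 1.0974 × 10⁻⁴ s⁻².
N = √(1.0974 × 10⁻⁴) = 0.010476 rad s⁻¹ ≈ 0.0105 rad s⁻¹.
A positive N² confirms static stability across the interval.

0.0105 rad s⁻¹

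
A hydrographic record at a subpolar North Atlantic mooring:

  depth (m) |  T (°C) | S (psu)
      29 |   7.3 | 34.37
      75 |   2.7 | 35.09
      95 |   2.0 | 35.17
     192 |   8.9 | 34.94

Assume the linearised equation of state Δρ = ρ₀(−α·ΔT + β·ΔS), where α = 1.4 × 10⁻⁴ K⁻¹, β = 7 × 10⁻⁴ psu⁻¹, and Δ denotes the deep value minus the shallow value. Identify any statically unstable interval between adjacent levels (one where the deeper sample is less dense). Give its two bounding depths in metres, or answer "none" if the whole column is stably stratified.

95–192 m

Evaluate Δρ/ρ₀ = −αΔT + βΔS across each adjacent pair:
  29–75 m: −αΔT+βΔS = −(1.4 × 10⁻⁴)(-4.6)+(7 × 10⁻⁴)(+0.72) = 1.1 × 10⁻³ → stable
  75–95 m: −αΔT+βΔS = −(1.4 × 10⁻⁴)(-0.7)+(7 × 10⁻⁴)(+0.08) = 1.5 × 10⁻⁴ → stable
  95–192 m: −αΔT+βΔS = −(1.4 × 10⁻⁴)(+6.9)+(7 × 10⁻⁴)(-0.23) = -1.1 × 10⁻³ → UNSTABLE
The 95–192 m interval has Δρ < 0: lighter water underlies denser water.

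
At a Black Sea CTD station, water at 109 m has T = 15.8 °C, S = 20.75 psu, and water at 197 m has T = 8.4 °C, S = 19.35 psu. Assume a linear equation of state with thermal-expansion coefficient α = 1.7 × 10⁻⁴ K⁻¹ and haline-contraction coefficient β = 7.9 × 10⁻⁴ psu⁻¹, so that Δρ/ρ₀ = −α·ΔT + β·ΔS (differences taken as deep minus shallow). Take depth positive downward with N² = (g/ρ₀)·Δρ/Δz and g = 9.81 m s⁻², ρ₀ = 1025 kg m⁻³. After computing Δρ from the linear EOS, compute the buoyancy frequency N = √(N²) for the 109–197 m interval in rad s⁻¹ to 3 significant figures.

ΔT = -7.4 K, ΔS = -1.40 psu (deep − shallow).
Δρ/ρ₀ = −αΔT + βΔS = 1.258 × 10⁻³ − 1.106 × 10⁻³ = 1.52 × 10⁻⁴, so Δρ ≈ 0.1558 kg m⁻³.
N² = (g/ρ₀)·Δρ/Δz = g·(Δρ/ρ₀)/Δz = 9.81 × 1.52 × 10⁻⁴ / 88 = 1.6945 × 10⁻⁵ s⁻².
N = √(1.6945 × 10⁻⁵) = 4.1164 × 10⁻³ rad s⁻¹ ≈ 4.12 × 10⁻³ rad s⁻¹.

4.12 × 10⁻³ rad s⁻¹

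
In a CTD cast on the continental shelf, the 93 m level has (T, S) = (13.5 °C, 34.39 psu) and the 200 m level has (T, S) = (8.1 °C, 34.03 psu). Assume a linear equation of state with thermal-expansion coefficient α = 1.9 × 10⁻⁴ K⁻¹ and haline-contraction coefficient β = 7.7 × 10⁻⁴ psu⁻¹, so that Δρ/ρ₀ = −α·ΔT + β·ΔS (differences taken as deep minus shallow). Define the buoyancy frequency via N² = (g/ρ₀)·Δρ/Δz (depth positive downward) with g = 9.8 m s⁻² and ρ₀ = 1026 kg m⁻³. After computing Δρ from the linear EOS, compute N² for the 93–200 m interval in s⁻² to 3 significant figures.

6.86 × 10⁻⁵ s⁻²

ΔT = -5.4 K, ΔS = -0.36 psu (deep − shallow).
Δρ/ρ₀ = −αΔT + βΔS = 1.026 × 10⁻³ − 2.772 × 10⁻⁴ = 7.488 × 10⁻⁴, so Δρ ≈ 0.7683 kg m⁻³.
N² = (g/ρ₀)·Δρ/Δz = g·(Δρ/ρ₀)/Δz = 9.8 × 7.488 × 10⁻⁴ / 107 = 6.8582 × 10⁻⁵ s⁻² ≈ 6.86 × 10⁻⁵ s⁻².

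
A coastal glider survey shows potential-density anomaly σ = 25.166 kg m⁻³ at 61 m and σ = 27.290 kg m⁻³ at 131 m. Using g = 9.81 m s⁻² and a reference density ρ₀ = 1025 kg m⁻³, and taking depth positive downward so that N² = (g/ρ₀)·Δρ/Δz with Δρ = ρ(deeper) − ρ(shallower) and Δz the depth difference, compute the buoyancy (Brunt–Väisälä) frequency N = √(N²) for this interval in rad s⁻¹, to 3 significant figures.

0.0170 rad s⁻¹

Δρ = 1027.290 − 1025.166 = 2.124 kg m⁻³ over Δz = 131 − 61 = 70 m.
N² = (9.81/1025) × (2.124/70) = 2.9040 × 10⁻⁴ s⁻².
N = √(2.9040 × 10⁻⁴) = 0.017041 rad s⁻¹ ≈ 0.0170 rad s⁻¹.
Since Δρ > 0 the layer is stably stratified.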